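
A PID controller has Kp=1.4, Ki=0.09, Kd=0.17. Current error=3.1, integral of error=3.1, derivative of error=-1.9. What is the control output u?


u = Kp*e + Ki*int(e) + Kd*de/dt
= 1.4*3.1 + 0.09*3.1 + 0.17*(-1.9)
= 4.34 + 0.279 + -0.323
= 4.296


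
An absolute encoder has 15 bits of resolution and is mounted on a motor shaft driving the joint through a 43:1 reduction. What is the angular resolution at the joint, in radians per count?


counts = 2^15 = 32768
effective counts at joint = 32768 * 43 = 1409024
resolution = 2*pi / 1409024
= 4.4592e-06 rad/count


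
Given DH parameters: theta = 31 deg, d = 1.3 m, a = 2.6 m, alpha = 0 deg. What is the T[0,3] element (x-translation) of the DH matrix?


T[0,3] = a * cos(theta)
= 2.6 * cos(31 deg)
= 2.6 * 0.8572
= 2.2286


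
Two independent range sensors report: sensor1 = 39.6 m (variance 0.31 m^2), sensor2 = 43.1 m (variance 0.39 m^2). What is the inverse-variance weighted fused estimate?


w1 = (1/var1) / (1/var1 + 1/var2)
   = 3.2258 / (3.2258 + 2.5641) = 0.5571
w2 = 1 - w1 = 0.4429
fused = w1*s1 + w2*s2 = 22.0629 + 19.0871
= 41.15 m


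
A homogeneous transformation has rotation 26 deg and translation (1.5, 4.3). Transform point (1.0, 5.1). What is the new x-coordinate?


x' = cos(theta)*px - sin(theta)*py + tx
= 0.8988*1.0 - 0.4384*5.1 + 1.5
= 0.1631


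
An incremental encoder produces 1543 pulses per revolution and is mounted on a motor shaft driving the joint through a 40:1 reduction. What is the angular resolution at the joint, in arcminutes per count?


counts per rev = 1543
effective counts at joint = 1543 * 40 = 61720
resolution = 360*60 / 61720
= 0.35 arcmin/count


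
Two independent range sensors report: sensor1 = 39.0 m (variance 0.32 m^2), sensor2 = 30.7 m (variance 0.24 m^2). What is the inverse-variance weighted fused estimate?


w1 = (1/var1) / (1/var1 + 1/var2)
   = 3.125 / (3.125 + 4.1667) = 0.4286
w2 = 1 - w1 = 0.5714
fused = w1*s1 + w2*s2 = 16.7143 + 17.5429
= 34.2571 m


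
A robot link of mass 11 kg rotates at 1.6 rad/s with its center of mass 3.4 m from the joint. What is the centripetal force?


F = m * omega^2 * r
= 11 * 1.6^2 * 3.4
= 11 * 2.56 * 3.4
= 95.744 N


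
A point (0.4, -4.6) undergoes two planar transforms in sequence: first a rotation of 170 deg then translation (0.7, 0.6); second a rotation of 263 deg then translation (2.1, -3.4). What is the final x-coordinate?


After transform 1:
x1 = cos(170)*0.4 - sin(170)*-4.6 + 0.7 = 1.1049
y1 = sin(170)*0.4 + cos(170)*-4.6 + 0.6 = 5.1996
After transform 2:
x2 = cos(263)*1.1049 - sin(263)*5.1996 + 2.1
= 7.1262


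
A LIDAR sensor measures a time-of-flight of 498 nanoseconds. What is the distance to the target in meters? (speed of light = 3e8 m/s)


tof = 498 ns = 4.98e-07 s
dist = c * tof / 2
= 3e8 * 4.98e-07 / 2
= 74.7 m


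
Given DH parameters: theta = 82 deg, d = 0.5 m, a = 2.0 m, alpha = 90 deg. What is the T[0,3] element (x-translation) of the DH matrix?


T[0,3] = a * cos(theta)
= 2.0 * cos(82 deg)
= 2.0 * 0.1392
= 0.2783


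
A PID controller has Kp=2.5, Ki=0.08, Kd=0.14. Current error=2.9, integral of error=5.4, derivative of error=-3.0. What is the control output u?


u = Kp*e + Ki*int(e) + Kd*de/dt
= 2.5*2.9 + 0.08*5.4 + 0.14*(-3.0)
= 7.25 + 0.432 + -0.42
= 7.262


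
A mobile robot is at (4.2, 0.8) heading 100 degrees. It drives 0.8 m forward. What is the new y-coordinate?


y_new = y0 + d*sin(theta)
= 0.8 + 0.8*sin(100)
= 0.8 + 0.7878
= 1.5878


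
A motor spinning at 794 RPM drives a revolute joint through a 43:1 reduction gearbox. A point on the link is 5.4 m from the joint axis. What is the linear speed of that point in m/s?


omega_motor = 794 * 2*pi/60 = 83.1475 rad/s
omega_joint = omega_motor / 43 = 1.9337 rad/s
v = omega_joint * r = 1.9337 * 5.4
= 10.4418 m/s


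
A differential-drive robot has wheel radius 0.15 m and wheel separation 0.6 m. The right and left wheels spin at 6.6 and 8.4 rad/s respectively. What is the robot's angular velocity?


vR = r*wR = 0.15*6.6 = 0.99 m/s
vL = r*wL = 0.15*8.4 = 1.26 m/s
v = (vR+vL)/2 = 1.125 m/s
omega = (vR-vL)/L = -0.45 rad/s
angular velocity = -0.45 rad/s


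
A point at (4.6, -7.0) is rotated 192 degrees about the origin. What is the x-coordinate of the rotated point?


x' = x*cos(theta) - y*sin(theta)
cos(192 deg) = -0.9781, sin(192 deg) = -0.2079
x' = 4.6 * -0.9781 - -7.0 * -0.2079
= -4.4995 - 1.4554
= -5.9549


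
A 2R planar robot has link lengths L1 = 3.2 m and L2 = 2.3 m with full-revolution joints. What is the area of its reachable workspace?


r_max = L1 + L2 = 5.5 m
r_min = |L1 - L2| = 0.9 m
Area = pi*(r_max^2 - r_min^2)
= pi*(30.25 - 0.81)
= pi * 29.44
= 92.4885 m^2


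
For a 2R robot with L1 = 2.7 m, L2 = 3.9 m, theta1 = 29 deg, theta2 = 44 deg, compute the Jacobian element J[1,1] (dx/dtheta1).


J[1,1] = -L1*sin(t1) - L2*sin(t1+t2)
= -2.7*sin(29) - 3.9*sin(73)
= -5.0386


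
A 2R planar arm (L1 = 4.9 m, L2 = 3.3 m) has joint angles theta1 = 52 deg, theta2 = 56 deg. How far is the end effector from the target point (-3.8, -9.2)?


End effector via forward kinematics:
x = L1*cos(t1) + L2*cos(t1+t2) = 1.997
y = L1*sin(t1) + L2*sin(t1+t2) = 6.9997
Distance to target:
d = sqrt((-3.8 - 1.997)^2 + (-9.2 - 6.9997)^2)
= sqrt(33.605 + 262.4316)
= 17.2057 m


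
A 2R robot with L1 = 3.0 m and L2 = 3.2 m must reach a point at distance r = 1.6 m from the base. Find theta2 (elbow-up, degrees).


cos(theta2) = (r^2 - L1^2 - L2^2) / (2*L1*L2)
cos(theta2) = (2.56 - 9.0 - 10.24) / 19.2
cos(theta2) = -0.86875
theta2 = 150.3137 degrees


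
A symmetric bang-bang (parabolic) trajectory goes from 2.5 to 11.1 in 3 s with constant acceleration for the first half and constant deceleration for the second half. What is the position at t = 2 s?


Symmetric rest-to-rest: each phase covers (pf-p0)/2 in time T/2. 0.5*a*(T/2)^2 = (pf-p0)/2 => a = 4*(pf-p0)/T^2
a = 4*(11.1-2.5)/3^2 = 3.8222
t = 2 is in the deceleration phase (t > T/2).
p = pf - 0.5*a*(T-t)^2 = 11.1 - 0.5*3.8222*1^2
= 9.1889


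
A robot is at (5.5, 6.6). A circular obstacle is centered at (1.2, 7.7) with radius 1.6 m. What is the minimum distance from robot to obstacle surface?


center_dist = sqrt((5.5-1.2)^2 + (6.6-7.7)^2)
= sqrt(18.49 + 1.21)
= 4.4385
min_dist = center_dist - radius = 4.4385 - 1.6 = 2.8385 m


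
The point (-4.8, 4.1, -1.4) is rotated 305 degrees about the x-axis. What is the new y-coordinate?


Rotation about x-axis: y' = y*cos(theta) - z*sin(theta)
= 4.1 * 0.5736 - -1.4 * -0.8192
= 1.2049


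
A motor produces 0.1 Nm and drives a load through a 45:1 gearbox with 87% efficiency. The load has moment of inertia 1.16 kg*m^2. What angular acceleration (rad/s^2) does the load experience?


tau_out = tau_motor * N * eta
= 0.1 * 45 * 0.87 = 3.915 Nm
alpha = tau_out / I = 3.915 / 1.16
= 3.375 rad/s^2


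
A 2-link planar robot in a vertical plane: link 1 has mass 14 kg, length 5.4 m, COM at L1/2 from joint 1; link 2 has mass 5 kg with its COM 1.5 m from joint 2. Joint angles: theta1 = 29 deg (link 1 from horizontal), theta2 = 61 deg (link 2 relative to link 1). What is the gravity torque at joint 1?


Horizontal distance from joint 1 to link-1 COM:
  x_c1 = (L1/2)*cos(t1) = 2.7 * 0.8746 = 2.3615 m
Horizontal distance from joint 1 to link-2 COM:
  x_c2 = L1*cos(t1) + Lc2*cos(t1+t2)
       = 5.4*0.8746 + 1.5*0.0 = 4.7229 m
tau1 = m1*g*x_c1 + m2*g*x_c2
     = 14*9.81*2.3615 + 5*9.81*4.7229
     = 324.3247 + 231.6605
     = 555.9853 Nm


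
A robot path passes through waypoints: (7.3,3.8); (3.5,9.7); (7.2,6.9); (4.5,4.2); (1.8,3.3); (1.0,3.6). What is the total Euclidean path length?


Segment lengths:
  seg1 = sqrt((-3.8)^2 + (5.9)^2) = 7.0178
  seg2 = sqrt((3.7)^2 + (-2.8)^2) = 4.64
  seg3 = sqrt((-2.7)^2 + (-2.7)^2) = 3.8184
  seg4 = sqrt((-2.7)^2 + (-0.9)^2) = 2.846
  seg5 = sqrt((-0.8)^2 + (0.3)^2) = 0.8544
Total = 19.1767


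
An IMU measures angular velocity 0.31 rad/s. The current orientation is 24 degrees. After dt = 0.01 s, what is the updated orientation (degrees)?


delta_theta = w * dt = 0.31 * 0.01 = 0.0031 rad
= 0.1776 deg
theta_new = 24 + 0.1776 = 24.1776 deg


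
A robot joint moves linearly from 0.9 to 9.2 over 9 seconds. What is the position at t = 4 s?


s = t/T = 4/9 = 0.4444
p(t) = p0 + (pf-p0)*s
= 0.9 + (9.2 - 0.9) * 0.4444
= 4.5889


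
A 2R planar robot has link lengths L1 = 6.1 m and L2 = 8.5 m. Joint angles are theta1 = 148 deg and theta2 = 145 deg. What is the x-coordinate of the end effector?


Convert angles to radians: theta1 = 2.5831, theta2 = 2.5307
x = L1*cos(theta1) + L2*cos(theta1+theta2)
x = -5.1731 + 3.3212
x = -1.8519


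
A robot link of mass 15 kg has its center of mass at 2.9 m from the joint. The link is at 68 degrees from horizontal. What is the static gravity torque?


tau = m*g*L*cos(angle)
= 15 * 9.81 * 2.9 * cos(68 deg)
= 15 * 9.81 * 2.9 * 0.3746
= 159.8577 Nm


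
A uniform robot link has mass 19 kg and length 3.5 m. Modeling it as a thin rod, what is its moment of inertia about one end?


I = (1/3) * m * L^2
= (1/3) * 19 * 3.5^2
= 0.333333 * 19 * 12.25
= 77.5833 kg*m^2


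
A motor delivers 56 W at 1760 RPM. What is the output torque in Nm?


omega = 1760 * 2*pi/60 = 184.3068 rad/s
tau = P / omega = 56 / 184.3068
= 0.3038 Nm


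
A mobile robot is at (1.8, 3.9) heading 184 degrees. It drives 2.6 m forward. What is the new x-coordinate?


x_new = x0 + d*cos(theta)
= 1.8 + 2.6*cos(184)
= 1.8 + -2.5937
= -0.7937


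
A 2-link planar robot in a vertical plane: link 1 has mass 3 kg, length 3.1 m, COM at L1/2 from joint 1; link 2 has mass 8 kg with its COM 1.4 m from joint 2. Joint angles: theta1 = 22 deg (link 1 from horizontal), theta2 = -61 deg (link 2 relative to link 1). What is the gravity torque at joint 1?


Horizontal distance from joint 1 to link-1 COM:
  x_c1 = (L1/2)*cos(t1) = 1.55 * 0.9272 = 1.4371 m
Horizontal distance from joint 1 to link-2 COM:
  x_c2 = L1*cos(t1) + Lc2*cos(t1+t2)
       = 3.1*0.9272 + 1.4*0.7771 = 3.9623 m
tau1 = m1*g*x_c1 + m2*g*x_c2
     = 3*9.81*1.4371 + 8*9.81*3.9623
     = 42.2949 + 310.9593
     = 353.2542 Nm


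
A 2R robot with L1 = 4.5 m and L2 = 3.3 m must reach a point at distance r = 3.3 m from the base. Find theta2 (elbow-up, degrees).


cos(theta2) = (r^2 - L1^2 - L2^2) / (2*L1*L2)
cos(theta2) = (10.89 - 20.25 - 10.89) / 29.7
cos(theta2) = -0.681818
theta2 = 132.9859 degrees


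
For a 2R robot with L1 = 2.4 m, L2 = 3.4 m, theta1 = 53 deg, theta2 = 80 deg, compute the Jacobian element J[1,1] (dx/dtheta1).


J[1,1] = -L1*sin(t1) - L2*sin(t1+t2)
= -2.4*sin(53) - 3.4*sin(133)
= -4.4033


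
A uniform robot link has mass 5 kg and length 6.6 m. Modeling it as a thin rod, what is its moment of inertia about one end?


I = (1/3) * m * L^2
= (1/3) * 5 * 6.6^2
= 0.333333 * 5 * 43.56
= 72.6 kg*m^2


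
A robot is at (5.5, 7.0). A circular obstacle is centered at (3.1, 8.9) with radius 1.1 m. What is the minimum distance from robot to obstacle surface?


center_dist = sqrt((5.5-3.1)^2 + (7.0-8.9)^2)
= sqrt(5.76 + 3.61)
= 3.061
min_dist = center_dist - radius = 3.061 - 1.1 = 1.961 m


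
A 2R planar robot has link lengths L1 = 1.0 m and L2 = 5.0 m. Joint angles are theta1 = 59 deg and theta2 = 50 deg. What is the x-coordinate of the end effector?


Convert angles to radians: theta1 = 1.0297, theta2 = 0.8727
x = L1*cos(theta1) + L2*cos(theta1+theta2)
x = 0.515 + -1.6278
x = -1.1128


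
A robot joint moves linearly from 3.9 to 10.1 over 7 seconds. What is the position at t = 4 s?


s = t/T = 4/7 = 0.5714
p(t) = p0 + (pf-p0)*s
= 3.9 + (10.1 - 3.9) * 0.5714
= 7.4429


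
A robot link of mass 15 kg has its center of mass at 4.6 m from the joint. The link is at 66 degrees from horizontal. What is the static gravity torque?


tau = m*g*L*cos(angle)
= 15 * 9.81 * 4.6 * cos(66 deg)
= 15 * 9.81 * 4.6 * 0.4067
= 275.316 Nm


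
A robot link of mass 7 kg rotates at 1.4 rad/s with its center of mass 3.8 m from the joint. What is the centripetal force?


F = m * omega^2 * r
= 7 * 1.4^2 * 3.8
= 7 * 1.96 * 3.8
= 52.136 N


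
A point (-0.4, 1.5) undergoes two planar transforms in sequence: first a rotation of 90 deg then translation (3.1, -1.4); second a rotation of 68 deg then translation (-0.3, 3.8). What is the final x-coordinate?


After transform 1:
x1 = cos(90)*-0.4 - sin(90)*1.5 + 3.1 = 1.6
y1 = sin(90)*-0.4 + cos(90)*1.5 + -1.4 = -1.8
After transform 2:
x2 = cos(68)*1.6 - sin(68)*-1.8 + -0.3
= 1.9683


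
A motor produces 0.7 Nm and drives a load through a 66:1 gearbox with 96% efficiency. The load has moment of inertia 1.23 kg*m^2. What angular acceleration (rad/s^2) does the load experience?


tau_out = tau_motor * N * eta
= 0.7 * 66 * 0.96 = 44.352 Nm
alpha = tau_out / I = 44.352 / 1.23
= 36.0585 rad/s^2


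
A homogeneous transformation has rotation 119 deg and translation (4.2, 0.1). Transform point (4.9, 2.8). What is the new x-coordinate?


x' = cos(theta)*px - sin(theta)*py + tx
= -0.4848*4.9 - 0.8746*2.8 + 4.2
= -0.6245


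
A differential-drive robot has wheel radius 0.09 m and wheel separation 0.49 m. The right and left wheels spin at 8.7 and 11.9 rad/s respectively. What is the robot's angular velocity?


vR = r*wR = 0.09*8.7 = 0.783 m/s
vL = r*wL = 0.09*11.9 = 1.071 m/s
v = (vR+vL)/2 = 0.927 m/s
omega = (vR-vL)/L = -0.5878 rad/s
angular velocity = -0.5878 rad/s


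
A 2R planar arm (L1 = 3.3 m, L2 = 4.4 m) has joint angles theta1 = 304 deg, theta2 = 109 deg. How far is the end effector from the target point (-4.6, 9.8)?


End effector via forward kinematics:
x = L1*cos(t1) + L2*cos(t1+t2) = 4.4933
y = L1*sin(t1) + L2*sin(t1+t2) = 0.7782
Distance to target:
d = sqrt((-4.6 - 4.4933)^2 + (9.8 - 0.7782)^2)
= sqrt(82.6885 + 81.3934)
= 12.8094 m


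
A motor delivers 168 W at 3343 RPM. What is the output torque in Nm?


omega = 3343 * 2*pi/60 = 350.0781 rad/s
tau = P / omega = 168 / 350.0781
= 0.4799 Nm


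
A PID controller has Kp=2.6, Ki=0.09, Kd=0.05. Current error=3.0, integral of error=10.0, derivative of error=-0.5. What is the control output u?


u = Kp*e + Ki*int(e) + Kd*de/dt
= 2.6*3.0 + 0.09*10.0 + 0.05*(-0.5)
= 7.8 + 0.9 + -0.025
= 8.675


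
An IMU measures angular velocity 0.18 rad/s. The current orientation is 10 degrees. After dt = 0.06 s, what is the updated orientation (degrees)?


delta_theta = w * dt = 0.18 * 0.06 = 0.0108 rad
= 0.6188 deg
theta_new = 10 + 0.6188 = 10.6188 deg


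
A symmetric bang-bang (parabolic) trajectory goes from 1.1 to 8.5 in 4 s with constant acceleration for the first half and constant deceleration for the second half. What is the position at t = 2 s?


Symmetric rest-to-rest: each phase covers (pf-p0)/2 in time T/2. 0.5*a*(T/2)^2 = (pf-p0)/2 => a = 4*(pf-p0)/T^2
a = 4*(8.5-1.1)/4^2 = 1.85
t = 2 is in the acceleration phase (t <= T/2).
p = p0 + 0.5*a*t^2 = 1.1 + 0.5*1.85*2^2
= 4.8


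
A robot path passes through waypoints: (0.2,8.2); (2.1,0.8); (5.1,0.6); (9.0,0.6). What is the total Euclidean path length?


Segment lengths:
  seg1 = sqrt((1.9)^2 + (-7.4)^2) = 7.64
  seg2 = sqrt((3.0)^2 + (-0.2)^2) = 3.0067
  seg3 = sqrt((3.9)^2 + (0.0)^2) = 3.9
Total = 14.5467


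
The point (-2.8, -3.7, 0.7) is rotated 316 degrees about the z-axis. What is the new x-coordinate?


Rotation about z-axis: x' = x*cos(theta) - y*sin(theta)
= -2.8 * 0.7193 - -3.7 * -0.6947
= -4.5844


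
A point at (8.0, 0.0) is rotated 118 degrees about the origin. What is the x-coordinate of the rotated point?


x' = x*cos(theta) - y*sin(theta)
cos(118 deg) = -0.4695, sin(118 deg) = 0.8829
x' = 8.0 * -0.4695 - 0.0 * 0.8829
= -3.7558 - 0.0
= -3.7558


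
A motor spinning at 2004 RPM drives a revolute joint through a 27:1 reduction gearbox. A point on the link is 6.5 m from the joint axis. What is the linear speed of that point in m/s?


omega_motor = 2004 * 2*pi/60 = 209.8584 rad/s
omega_joint = omega_motor / 27 = 7.7725 rad/s
v = omega_joint * r = 7.7725 * 6.5
= 50.5215 m/s


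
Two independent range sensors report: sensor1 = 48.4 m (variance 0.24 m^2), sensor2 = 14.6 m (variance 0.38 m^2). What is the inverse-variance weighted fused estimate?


w1 = (1/var1) / (1/var1 + 1/var2)
   = 4.1667 / (4.1667 + 2.6316) = 0.6129
w2 = 1 - w1 = 0.3871
fused = w1*s1 + w2*s2 = 29.6645 + 5.6516
= 35.3161 m


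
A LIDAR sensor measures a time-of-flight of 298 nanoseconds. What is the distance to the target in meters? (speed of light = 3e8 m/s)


tof = 298 ns = 2.98e-07 s
dist = c * tof / 2
= 3e8 * 2.98e-07 / 2
= 44.7 m


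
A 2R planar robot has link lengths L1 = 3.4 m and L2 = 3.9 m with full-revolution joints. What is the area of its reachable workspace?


r_max = L1 + L2 = 7.3 m
r_min = |L1 - L2| = 0.5 m
Area = pi*(r_max^2 - r_min^2)
= pi*(53.29 - 0.25)
= pi * 53.04
= 166.6301 m^2


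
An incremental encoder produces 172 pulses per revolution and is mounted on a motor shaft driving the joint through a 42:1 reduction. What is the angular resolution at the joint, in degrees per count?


counts per rev = 172
effective counts at joint = 172 * 42 = 7224
resolution = 360 / 7224
= 0.0498 deg/count


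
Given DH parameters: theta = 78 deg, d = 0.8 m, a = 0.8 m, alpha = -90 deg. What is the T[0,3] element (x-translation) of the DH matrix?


T[0,3] = a * cos(theta)
= 0.8 * cos(78 deg)
= 0.8 * 0.2079
= 0.1663


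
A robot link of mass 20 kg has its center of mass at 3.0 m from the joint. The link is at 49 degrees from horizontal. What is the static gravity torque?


tau = m*g*L*cos(angle)
= 20 * 9.81 * 3.0 * cos(49 deg)
= 20 * 9.81 * 3.0 * 0.6561
= 386.1563 Nm


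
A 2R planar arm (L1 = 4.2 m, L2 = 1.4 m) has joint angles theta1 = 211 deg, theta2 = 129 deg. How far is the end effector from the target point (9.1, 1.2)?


End effector via forward kinematics:
x = L1*cos(t1) + L2*cos(t1+t2) = -2.2845
y = L1*sin(t1) + L2*sin(t1+t2) = -2.642
Distance to target:
d = sqrt((9.1 - -2.2845)^2 + (1.2 - -2.642)^2)
= sqrt(129.6076 + 14.7609)
= 12.0153 m


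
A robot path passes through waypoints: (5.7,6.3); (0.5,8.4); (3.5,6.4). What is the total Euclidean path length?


Segment lengths:
  seg1 = sqrt((-5.2)^2 + (2.1)^2) = 5.608
  seg2 = sqrt((3.0)^2 + (-2.0)^2) = 3.6056
Total = 9.2136


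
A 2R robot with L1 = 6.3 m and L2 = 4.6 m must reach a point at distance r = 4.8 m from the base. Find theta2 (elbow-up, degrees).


cos(theta2) = (r^2 - L1^2 - L2^2) / (2*L1*L2)
cos(theta2) = (23.04 - 39.69 - 21.16) / 57.96
cos(theta2) = -0.652346
theta2 = 130.7187 degrees


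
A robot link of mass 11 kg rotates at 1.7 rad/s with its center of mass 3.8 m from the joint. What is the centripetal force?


F = m * omega^2 * r
= 11 * 1.7^2 * 3.8
= 11 * 2.89 * 3.8
= 120.802 N


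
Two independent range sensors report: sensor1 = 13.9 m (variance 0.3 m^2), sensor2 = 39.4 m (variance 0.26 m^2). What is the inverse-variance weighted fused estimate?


w1 = (1/var1) / (1/var1 + 1/var2)
   = 3.3333 / (3.3333 + 3.8462) = 0.4643
w2 = 1 - w1 = 0.5357
fused = w1*s1 + w2*s2 = 6.4536 + 21.1071
= 27.5607 m


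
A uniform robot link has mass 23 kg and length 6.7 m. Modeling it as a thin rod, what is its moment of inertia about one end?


I = (1/3) * m * L^2
= (1/3) * 23 * 6.7^2
= 0.333333 * 23 * 44.89
= 344.1567 kg*m^2


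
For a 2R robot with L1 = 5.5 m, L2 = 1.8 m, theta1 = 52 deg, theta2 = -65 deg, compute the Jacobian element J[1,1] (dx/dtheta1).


J[1,1] = -L1*sin(t1) - L2*sin(t1+t2)
= -5.5*sin(52) - 1.8*sin(-13)
= -3.9291


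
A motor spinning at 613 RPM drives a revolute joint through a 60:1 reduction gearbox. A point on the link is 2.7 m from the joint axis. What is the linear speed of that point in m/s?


omega_motor = 613 * 2*pi/60 = 64.1932 rad/s
omega_joint = omega_motor / 60 = 1.0699 rad/s
v = omega_joint * r = 1.0699 * 2.7
= 2.8887 m/s


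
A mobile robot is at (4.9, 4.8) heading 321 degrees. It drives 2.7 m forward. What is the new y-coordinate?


y_new = y0 + d*sin(theta)
= 4.8 + 2.7*sin(321)
= 4.8 + -1.6992
= 3.1008


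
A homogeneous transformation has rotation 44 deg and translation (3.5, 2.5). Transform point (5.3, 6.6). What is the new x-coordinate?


x' = cos(theta)*px - sin(theta)*py + tx
= 0.7193*5.3 - 0.6947*6.6 + 3.5
= 2.7278


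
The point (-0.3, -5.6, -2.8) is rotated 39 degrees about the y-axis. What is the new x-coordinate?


Rotation about y-axis: x' = x*cos(theta) + z*sin(theta)
= -0.3 * 0.7771 + -2.8 * 0.6293
= -1.9952


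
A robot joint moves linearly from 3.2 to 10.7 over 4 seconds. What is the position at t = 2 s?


s = t/T = 2/4 = 0.5
p(t) = p0 + (pf-p0)*s
= 3.2 + (10.7 - 3.2) * 0.5
= 6.95


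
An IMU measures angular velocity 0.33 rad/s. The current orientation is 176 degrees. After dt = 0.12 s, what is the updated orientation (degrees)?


delta_theta = w * dt = 0.33 * 0.12 = 0.0396 rad
= 2.2689 deg
theta_new = 176 + 2.2689 = 178.2689 deg


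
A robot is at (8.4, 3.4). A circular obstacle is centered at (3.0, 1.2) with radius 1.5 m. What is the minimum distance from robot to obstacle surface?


center_dist = sqrt((8.4-3.0)^2 + (3.4-1.2)^2)
= sqrt(29.16 + 4.84)
= 5.831
min_dist = center_dist - radius = 5.831 - 1.5 = 4.331 m


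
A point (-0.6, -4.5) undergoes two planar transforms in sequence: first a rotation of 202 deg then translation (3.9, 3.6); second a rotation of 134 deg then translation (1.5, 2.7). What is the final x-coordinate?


After transform 1:
x1 = cos(202)*-0.6 - sin(202)*-4.5 + 3.9 = 2.7706
y1 = sin(202)*-0.6 + cos(202)*-4.5 + 3.6 = 7.9971
After transform 2:
x2 = cos(134)*2.7706 - sin(134)*7.9971 + 1.5
= -6.1772


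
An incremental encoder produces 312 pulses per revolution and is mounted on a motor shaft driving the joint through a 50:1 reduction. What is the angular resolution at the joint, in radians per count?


counts per rev = 312
effective counts at joint = 312 * 50 = 15600
resolution = 2*pi / 15600
= 4.0277e-04 rad/count


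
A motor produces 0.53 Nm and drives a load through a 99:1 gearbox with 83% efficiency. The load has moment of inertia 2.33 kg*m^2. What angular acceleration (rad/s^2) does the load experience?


tau_out = tau_motor * N * eta
= 0.53 * 99 * 0.83 = 43.5501 Nm
alpha = tau_out / I = 43.5501 / 2.33
= 18.691 rad/s^2


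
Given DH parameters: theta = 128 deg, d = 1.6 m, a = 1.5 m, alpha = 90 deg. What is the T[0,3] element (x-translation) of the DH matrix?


T[0,3] = a * cos(theta)
= 1.5 * cos(128 deg)
= 1.5 * -0.6157
= -0.9235


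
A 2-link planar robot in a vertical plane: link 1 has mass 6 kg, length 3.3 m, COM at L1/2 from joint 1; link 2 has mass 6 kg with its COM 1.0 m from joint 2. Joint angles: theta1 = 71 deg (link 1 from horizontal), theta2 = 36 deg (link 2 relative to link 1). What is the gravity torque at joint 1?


Horizontal distance from joint 1 to link-1 COM:
  x_c1 = (L1/2)*cos(t1) = 1.65 * 0.3256 = 0.5372 m
Horizontal distance from joint 1 to link-2 COM:
  x_c2 = L1*cos(t1) + Lc2*cos(t1+t2)
       = 3.3*0.3256 + 1.0*-0.2924 = 0.782 m
tau1 = m1*g*x_c1 + m2*g*x_c2
     = 6*9.81*0.5372 + 6*9.81*0.782
     = 31.6189 + 46.0287
     = 77.6476 Nm


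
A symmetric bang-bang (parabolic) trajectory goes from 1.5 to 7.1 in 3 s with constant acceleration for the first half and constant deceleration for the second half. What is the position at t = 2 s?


Symmetric rest-to-rest: each phase covers (pf-p0)/2 in time T/2. 0.5*a*(T/2)^2 = (pf-p0)/2 => a = 4*(pf-p0)/T^2
a = 4*(7.1-1.5)/3^2 = 2.4889
t = 2 is in the deceleration phase (t > T/2).
p = pf - 0.5*a*(T-t)^2 = 7.1 - 0.5*2.4889*1^2
= 5.8556


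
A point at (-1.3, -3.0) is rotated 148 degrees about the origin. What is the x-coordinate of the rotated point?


x' = x*cos(theta) - y*sin(theta)
cos(148 deg) = -0.848, sin(148 deg) = 0.5299
x' = -1.3 * -0.848 - -3.0 * 0.5299
= 1.1025 - -1.5898
= 2.6922


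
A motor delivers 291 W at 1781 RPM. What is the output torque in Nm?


omega = 1781 * 2*pi/60 = 186.5059 rad/s
tau = P / omega = 291 / 186.5059
= 1.5603 Nm


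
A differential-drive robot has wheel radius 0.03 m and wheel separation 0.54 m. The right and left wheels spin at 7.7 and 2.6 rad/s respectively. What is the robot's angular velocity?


vR = r*wR = 0.03*7.7 = 0.231 m/s
vL = r*wL = 0.03*2.6 = 0.078 m/s
v = (vR+vL)/2 = 0.1545 m/s
omega = (vR-vL)/L = 0.2833 rad/s
angular velocity = 0.2833 rad/s


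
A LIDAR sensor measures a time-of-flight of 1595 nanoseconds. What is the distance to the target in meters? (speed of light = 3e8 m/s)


tof = 1595 ns = 1.595e-06 s
dist = c * tof / 2
= 3e8 * 1.595e-06 / 2
= 239.25 m


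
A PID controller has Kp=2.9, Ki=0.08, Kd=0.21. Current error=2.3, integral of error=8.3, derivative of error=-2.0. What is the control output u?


u = Kp*e + Ki*int(e) + Kd*de/dt
= 2.9*2.3 + 0.08*8.3 + 0.21*(-2.0)
= 6.67 + 0.664 + -0.42
= 6.914


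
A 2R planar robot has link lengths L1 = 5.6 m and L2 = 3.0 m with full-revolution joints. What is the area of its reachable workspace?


r_max = L1 + L2 = 8.6 m
r_min = |L1 - L2| = 2.6 m
Area = pi*(r_max^2 - r_min^2)
= pi*(73.96 - 6.76)
= pi * 67.2
= 211.115 m^2


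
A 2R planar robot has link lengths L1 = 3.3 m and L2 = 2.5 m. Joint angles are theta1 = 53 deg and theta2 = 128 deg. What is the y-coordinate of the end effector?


Convert angles to radians: theta1 = 0.925, theta2 = 2.234
y = L1*sin(theta1) + L2*sin(theta1+theta2)
y = 2.6355 + -0.0436
y = 2.5919


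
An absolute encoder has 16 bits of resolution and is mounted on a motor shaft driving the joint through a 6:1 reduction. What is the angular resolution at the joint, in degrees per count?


counts = 2^16 = 65536
effective counts at joint = 65536 * 6 = 393216
resolution = 360 / 393216
= 9.1553e-04 deg/count


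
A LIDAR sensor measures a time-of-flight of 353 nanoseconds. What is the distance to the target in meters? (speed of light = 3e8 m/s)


tof = 353 ns = 3.53e-07 s
dist = c * tof / 2
= 3e8 * 3.53e-07 / 2
= 52.95 m


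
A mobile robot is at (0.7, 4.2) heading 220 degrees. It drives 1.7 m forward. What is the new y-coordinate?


y_new = y0 + d*sin(theta)
= 4.2 + 1.7*sin(220)
= 4.2 + -1.0927
= 3.1073


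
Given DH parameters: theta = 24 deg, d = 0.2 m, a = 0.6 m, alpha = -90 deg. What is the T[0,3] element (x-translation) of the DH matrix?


T[0,3] = a * cos(theta)
= 0.6 * cos(24 deg)
= 0.6 * 0.9135
= 0.5481


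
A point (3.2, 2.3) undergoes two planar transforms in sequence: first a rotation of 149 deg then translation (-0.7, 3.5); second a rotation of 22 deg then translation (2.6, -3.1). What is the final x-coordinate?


After transform 1:
x1 = cos(149)*3.2 - sin(149)*2.3 + -0.7 = -4.6275
y1 = sin(149)*3.2 + cos(149)*2.3 + 3.5 = 3.1766
After transform 2:
x2 = cos(22)*-4.6275 - sin(22)*3.1766 + 2.6
= -2.8806


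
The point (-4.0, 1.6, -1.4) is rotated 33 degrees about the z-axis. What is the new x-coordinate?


Rotation about z-axis: x' = x*cos(theta) - y*sin(theta)
= -4.0 * 0.8387 - 1.6 * 0.5446
= -4.2261


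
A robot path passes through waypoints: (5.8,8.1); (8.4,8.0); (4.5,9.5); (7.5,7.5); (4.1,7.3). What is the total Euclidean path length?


Segment lengths:
  seg1 = sqrt((2.6)^2 + (-0.1)^2) = 2.6019
  seg2 = sqrt((-3.9)^2 + (1.5)^2) = 4.1785
  seg3 = sqrt((3.0)^2 + (-2.0)^2) = 3.6056
  seg4 = sqrt((-3.4)^2 + (-0.2)^2) = 3.4059
Total = 13.7919


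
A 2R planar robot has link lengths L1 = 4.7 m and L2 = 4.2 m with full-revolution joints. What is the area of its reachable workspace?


r_max = L1 + L2 = 8.9 m
r_min = |L1 - L2| = 0.5 m
Area = pi*(r_max^2 - r_min^2)
= pi*(79.21 - 0.25)
= pi * 78.96
= 248.0602 m^2


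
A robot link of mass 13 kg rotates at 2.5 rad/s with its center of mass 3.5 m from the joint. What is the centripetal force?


F = m * omega^2 * r
= 13 * 2.5^2 * 3.5
= 13 * 6.25 * 3.5
= 284.375 N


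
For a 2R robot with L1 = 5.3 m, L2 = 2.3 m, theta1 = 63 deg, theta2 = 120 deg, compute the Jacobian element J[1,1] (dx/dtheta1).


J[1,1] = -L1*sin(t1) - L2*sin(t1+t2)
= -5.3*sin(63) - 2.3*sin(183)
= -4.602


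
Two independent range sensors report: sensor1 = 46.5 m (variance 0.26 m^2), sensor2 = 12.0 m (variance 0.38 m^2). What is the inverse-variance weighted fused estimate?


w1 = (1/var1) / (1/var1 + 1/var2)
   = 3.8462 / (3.8462 + 2.6316) = 0.5938
w2 = 1 - w1 = 0.4062
fused = w1*s1 + w2*s2 = 27.6094 + 4.875
= 32.4844 m


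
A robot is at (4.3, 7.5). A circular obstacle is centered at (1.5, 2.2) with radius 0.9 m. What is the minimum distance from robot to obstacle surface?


center_dist = sqrt((4.3-1.5)^2 + (7.5-2.2)^2)
= sqrt(7.84 + 28.09)
= 5.9942
min_dist = center_dist - radius = 5.9942 - 0.9 = 5.0942 m


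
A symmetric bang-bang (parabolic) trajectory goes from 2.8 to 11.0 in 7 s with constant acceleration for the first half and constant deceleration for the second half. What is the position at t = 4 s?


Symmetric rest-to-rest: each phase covers (pf-p0)/2 in time T/2. 0.5*a*(T/2)^2 = (pf-p0)/2 => a = 4*(pf-p0)/T^2
a = 4*(11.0-2.8)/7^2 = 0.6694
t = 4 is in the deceleration phase (t > T/2).
p = pf - 0.5*a*(T-t)^2 = 11.0 - 0.5*0.6694*3^2
= 7.9878


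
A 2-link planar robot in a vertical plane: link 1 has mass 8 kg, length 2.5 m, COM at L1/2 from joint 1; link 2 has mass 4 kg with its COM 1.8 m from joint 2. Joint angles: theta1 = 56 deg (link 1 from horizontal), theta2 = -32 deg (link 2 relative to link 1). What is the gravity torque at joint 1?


Horizontal distance from joint 1 to link-1 COM:
  x_c1 = (L1/2)*cos(t1) = 1.25 * 0.5592 = 0.699 m
Horizontal distance from joint 1 to link-2 COM:
  x_c2 = L1*cos(t1) + Lc2*cos(t1+t2)
       = 2.5*0.5592 + 1.8*0.9135 = 3.0424 m
tau1 = m1*g*x_c1 + m2*g*x_c2
     = 8*9.81*0.699 + 4*9.81*3.0424
     = 54.8568 + 119.3824
     = 174.2392 Nm


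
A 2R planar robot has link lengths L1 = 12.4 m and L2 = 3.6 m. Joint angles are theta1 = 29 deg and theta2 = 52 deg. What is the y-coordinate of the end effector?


Convert angles to radians: theta1 = 0.5061, theta2 = 0.9076
y = L1*sin(theta1) + L2*sin(theta1+theta2)
y = 6.0116 + 3.5557
y = 9.5673


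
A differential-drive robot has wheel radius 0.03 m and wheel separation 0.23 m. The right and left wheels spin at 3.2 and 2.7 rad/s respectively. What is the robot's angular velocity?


vR = r*wR = 0.03*3.2 = 0.096 m/s
vL = r*wL = 0.03*2.7 = 0.081 m/s
v = (vR+vL)/2 = 0.0885 m/s
omega = (vR-vL)/L = 0.0652 rad/s
angular velocity = 0.0652 rad/s


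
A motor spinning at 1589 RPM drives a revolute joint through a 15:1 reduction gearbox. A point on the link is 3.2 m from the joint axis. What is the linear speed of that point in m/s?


omega_motor = 1589 * 2*pi/60 = 166.3997 rad/s
omega_joint = omega_motor / 15 = 11.0933 rad/s
v = omega_joint * r = 11.0933 * 3.2
= 35.4986 m/s


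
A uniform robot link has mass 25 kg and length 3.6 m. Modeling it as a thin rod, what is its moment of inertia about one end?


I = (1/3) * m * L^2
= (1/3) * 25 * 3.6^2
= 0.333333 * 25 * 12.96
= 108.0 kg*m^2


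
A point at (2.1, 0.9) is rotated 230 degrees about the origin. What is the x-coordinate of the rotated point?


x' = x*cos(theta) - y*sin(theta)
cos(230 deg) = -0.6428, sin(230 deg) = -0.766
x' = 2.1 * -0.6428 - 0.9 * -0.766
= -1.3499 - -0.6894
= -0.6604


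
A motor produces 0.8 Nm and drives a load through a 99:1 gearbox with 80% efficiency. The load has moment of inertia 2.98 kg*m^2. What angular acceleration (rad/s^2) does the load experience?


tau_out = tau_motor * N * eta
= 0.8 * 99 * 0.8 = 63.36 Nm
alpha = tau_out / I = 63.36 / 2.98
= 21.2617 rad/s^2


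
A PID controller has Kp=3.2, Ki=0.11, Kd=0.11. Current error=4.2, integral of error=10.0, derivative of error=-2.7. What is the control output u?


u = Kp*e + Ki*int(e) + Kd*de/dt
= 3.2*4.2 + 0.11*10.0 + 0.11*(-2.7)
= 13.44 + 1.1 + -0.297
= 14.243


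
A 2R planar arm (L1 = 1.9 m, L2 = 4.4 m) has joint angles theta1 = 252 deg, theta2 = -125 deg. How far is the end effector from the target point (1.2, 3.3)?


End effector via forward kinematics:
x = L1*cos(t1) + L2*cos(t1+t2) = -3.2351
y = L1*sin(t1) + L2*sin(t1+t2) = 1.707
Distance to target:
d = sqrt((1.2 - -3.2351)^2 + (3.3 - 1.707)^2)
= sqrt(19.6703 + 2.5377)
= 4.7125 m


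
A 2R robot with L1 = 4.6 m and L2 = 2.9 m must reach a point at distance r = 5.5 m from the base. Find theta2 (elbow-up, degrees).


cos(theta2) = (r^2 - L1^2 - L2^2) / (2*L1*L2)
cos(theta2) = (30.25 - 21.16 - 8.41) / 26.68
cos(theta2) = 0.025487
theta2 = 88.5395 degrees


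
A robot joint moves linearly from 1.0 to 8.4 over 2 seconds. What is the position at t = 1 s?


s = t/T = 1/2 = 0.5
p(t) = p0 + (pf-p0)*s
= 1.0 + (8.4 - 1.0) * 0.5
= 4.7


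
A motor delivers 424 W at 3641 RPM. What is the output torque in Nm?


omega = 3641 * 2*pi/60 = 381.2846 rad/s
tau = P / omega = 424 / 381.2846
= 1.112 Nm


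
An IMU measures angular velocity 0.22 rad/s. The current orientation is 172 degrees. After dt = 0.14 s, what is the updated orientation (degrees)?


delta_theta = w * dt = 0.22 * 0.14 = 0.0308 rad
= 1.7647 deg
theta_new = 172 + 1.7647 = 173.7647 deg


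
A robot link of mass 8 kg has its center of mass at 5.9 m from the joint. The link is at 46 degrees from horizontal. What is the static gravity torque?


tau = m*g*L*cos(angle)
= 8 * 9.81 * 5.9 * cos(46 deg)
= 8 * 9.81 * 5.9 * 0.6947
= 321.6491 Nm


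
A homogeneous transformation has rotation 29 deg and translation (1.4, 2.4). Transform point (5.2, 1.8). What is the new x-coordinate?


x' = cos(theta)*px - sin(theta)*py + tx
= 0.8746*5.2 - 0.4848*1.8 + 1.4
= 5.0754


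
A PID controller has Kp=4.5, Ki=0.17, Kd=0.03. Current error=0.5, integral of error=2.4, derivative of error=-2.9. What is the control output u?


u = Kp*e + Ki*int(e) + Kd*de/dt
= 4.5*0.5 + 0.17*2.4 + 0.03*(-2.9)
= 2.25 + 0.408 + -0.087
= 2.571


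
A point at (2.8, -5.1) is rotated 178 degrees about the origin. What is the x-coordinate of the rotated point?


x' = x*cos(theta) - y*sin(theta)
cos(178 deg) = -0.9994, sin(178 deg) = 0.0349
x' = 2.8 * -0.9994 - -5.1 * 0.0349
= -2.7983 - -0.178
= -2.6203


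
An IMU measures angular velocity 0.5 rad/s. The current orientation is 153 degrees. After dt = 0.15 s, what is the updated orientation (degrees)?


delta_theta = w * dt = 0.5 * 0.15 = 0.075 rad
= 4.2972 deg
theta_new = 153 + 4.2972 = 157.2972 deg


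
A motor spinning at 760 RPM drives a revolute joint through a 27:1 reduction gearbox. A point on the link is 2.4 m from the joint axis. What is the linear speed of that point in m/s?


omega_motor = 760 * 2*pi/60 = 79.587 rad/s
omega_joint = omega_motor / 27 = 2.9477 rad/s
v = omega_joint * r = 2.9477 * 2.4
= 7.0744 m/s


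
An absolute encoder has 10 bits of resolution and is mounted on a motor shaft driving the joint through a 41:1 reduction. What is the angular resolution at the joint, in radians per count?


counts = 2^10 = 1024
effective counts at joint = 1024 * 41 = 41984
resolution = 2*pi / 41984
= 1.4966e-04 rad/count


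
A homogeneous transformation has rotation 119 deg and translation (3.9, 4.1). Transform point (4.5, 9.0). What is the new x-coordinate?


x' = cos(theta)*px - sin(theta)*py + tx
= -0.4848*4.5 - 0.8746*9.0 + 3.9
= -6.1532


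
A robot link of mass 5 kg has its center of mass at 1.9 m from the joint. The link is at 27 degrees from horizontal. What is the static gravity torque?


tau = m*g*L*cos(angle)
= 5 * 9.81 * 1.9 * cos(27 deg)
= 5 * 9.81 * 1.9 * 0.891
= 83.0374 Nm


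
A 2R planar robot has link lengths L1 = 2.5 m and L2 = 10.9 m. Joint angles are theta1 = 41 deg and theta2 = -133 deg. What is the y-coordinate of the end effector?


Convert angles to radians: theta1 = 0.7156, theta2 = -2.3213
y = L1*sin(theta1) + L2*sin(theta1+theta2)
y = 1.6401 + -10.8934
y = -9.2532


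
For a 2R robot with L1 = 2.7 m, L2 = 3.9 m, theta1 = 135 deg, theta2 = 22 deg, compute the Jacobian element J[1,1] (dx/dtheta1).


J[1,1] = -L1*sin(t1) - L2*sin(t1+t2)
= -2.7*sin(135) - 3.9*sin(157)
= -3.433


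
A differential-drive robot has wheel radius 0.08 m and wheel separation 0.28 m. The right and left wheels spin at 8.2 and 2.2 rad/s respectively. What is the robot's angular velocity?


vR = r*wR = 0.08*8.2 = 0.656 m/s
vL = r*wL = 0.08*2.2 = 0.176 m/s
v = (vR+vL)/2 = 0.416 m/s
omega = (vR-vL)/L = 1.7143 rad/s
angular velocity = 1.7143 rad/s


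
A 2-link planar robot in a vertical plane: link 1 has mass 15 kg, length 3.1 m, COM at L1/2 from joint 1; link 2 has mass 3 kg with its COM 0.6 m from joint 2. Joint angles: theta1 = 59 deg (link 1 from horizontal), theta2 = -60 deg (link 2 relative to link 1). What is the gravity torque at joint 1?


Horizontal distance from joint 1 to link-1 COM:
  x_c1 = (L1/2)*cos(t1) = 1.55 * 0.515 = 0.7983 m
Horizontal distance from joint 1 to link-2 COM:
  x_c2 = L1*cos(t1) + Lc2*cos(t1+t2)
       = 3.1*0.515 + 0.6*0.9998 = 2.1965 m
tau1 = m1*g*x_c1 + m2*g*x_c2
     = 15*9.81*0.7983 + 3*9.81*2.1965
     = 117.4712 + 64.6438
     = 182.115 Nm


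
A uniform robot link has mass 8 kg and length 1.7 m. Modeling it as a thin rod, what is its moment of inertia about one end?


I = (1/3) * m * L^2
= (1/3) * 8 * 1.7^2
= 0.333333 * 8 * 2.89
= 7.7067 kg*m^2


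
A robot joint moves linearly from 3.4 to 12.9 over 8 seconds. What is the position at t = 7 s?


s = t/T = 7/8 = 0.875
p(t) = p0 + (pf-p0)*s
= 3.4 + (12.9 - 3.4) * 0.875
= 11.7125


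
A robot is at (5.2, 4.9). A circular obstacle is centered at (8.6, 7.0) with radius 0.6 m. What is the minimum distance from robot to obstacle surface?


center_dist = sqrt((5.2-8.6)^2 + (4.9-7.0)^2)
= sqrt(11.56 + 4.41)
= 3.9962
min_dist = center_dist - radius = 3.9962 - 0.6 = 3.3962 m


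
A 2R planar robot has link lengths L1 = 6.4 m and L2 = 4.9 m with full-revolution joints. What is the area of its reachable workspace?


r_max = L1 + L2 = 11.3 m
r_min = |L1 - L2| = 1.5 m
Area = pi*(r_max^2 - r_min^2)
= pi*(127.69 - 2.25)
= pi * 125.44
= 394.0814 m^2


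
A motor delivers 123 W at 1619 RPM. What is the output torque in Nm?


omega = 1619 * 2*pi/60 = 169.5413 rad/s
tau = P / omega = 123 / 169.5413
= 0.7255 Nm


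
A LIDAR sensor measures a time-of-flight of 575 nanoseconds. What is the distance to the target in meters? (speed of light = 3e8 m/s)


tof = 575 ns = 5.75e-07 s
dist = c * tof / 2
= 3e8 * 5.75e-07 / 2
= 86.25 m


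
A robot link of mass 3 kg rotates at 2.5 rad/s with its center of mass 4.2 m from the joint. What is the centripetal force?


F = m * omega^2 * r
= 3 * 2.5^2 * 4.2
= 3 * 6.25 * 4.2
= 78.75 N


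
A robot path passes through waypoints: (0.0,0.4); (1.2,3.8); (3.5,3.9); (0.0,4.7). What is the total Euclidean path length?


Segment lengths:
  seg1 = sqrt((1.2)^2 + (3.4)^2) = 3.6056
  seg2 = sqrt((2.3)^2 + (0.1)^2) = 2.3022
  seg3 = sqrt((-3.5)^2 + (0.8)^2) = 3.5903
Total = 9.498


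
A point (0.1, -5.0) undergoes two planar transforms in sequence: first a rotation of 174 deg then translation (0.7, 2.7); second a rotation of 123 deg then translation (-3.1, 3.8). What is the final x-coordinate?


After transform 1:
x1 = cos(174)*0.1 - sin(174)*-5.0 + 0.7 = 1.1232
y1 = sin(174)*0.1 + cos(174)*-5.0 + 2.7 = 7.6831
After transform 2:
x2 = cos(123)*1.1232 - sin(123)*7.6831 + -3.1
= -10.1553


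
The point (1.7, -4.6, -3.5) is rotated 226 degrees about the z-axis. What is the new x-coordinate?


Rotation about z-axis: x' = x*cos(theta) - y*sin(theta)
= 1.7 * -0.6947 - -4.6 * -0.7193
= -4.4899


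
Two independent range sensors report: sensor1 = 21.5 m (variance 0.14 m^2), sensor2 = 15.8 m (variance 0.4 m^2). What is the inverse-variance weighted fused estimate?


w1 = (1/var1) / (1/var1 + 1/var2)
   = 7.1429 / (7.1429 + 2.5) = 0.7407
w2 = 1 - w1 = 0.2593
fused = w1*s1 + w2*s2 = 15.9259 + 4.0963
= 20.0222 m
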